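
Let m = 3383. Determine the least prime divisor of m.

3383 is odd.
Digit sum 17, not divisible by 3.
Ends in 3: not divisible by 5.
7: 3383 = 7·483 + 2
11: 3383 = 11·307 + 6
13: 3383 = 13·260 + 3
17: 3383 = 17·199

17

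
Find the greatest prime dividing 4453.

73

4453 = 61 · 73
73 is prime.
So 4453 = 61 · 73; the largest prime factor is 73.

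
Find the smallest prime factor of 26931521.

67

26931521 is odd.
Digit sum 29, not divisible by 3.
Ends in 1: not divisible by 5.
7: 26931521 = 7·3847360 + 1
11: 26931521 = 11·2448320 + 1
13: 26931521 = 13·2071655 + 6
17: 26931521 = 17·1584207 + 2
19: 26931521 = 19·1417448 + 9
23: 26931521 = 23·1170935 + 16
29: 26931521 = 29·928673 + 4
31: 26931521 = 31·868758 + 23
37: 26931521 = 37·727878 + 35
41: 26931521 = 41·656866 + 15
43: 26931521 = 43·626314 + 19
47: 26931521 = 47·573011 + 4
53: 26931521 = 53·508141 + 48
59: 26931521 = 59·456466 + 27
61: 26931521 = 61·441500 + 21
67: 26931521 = 67·401963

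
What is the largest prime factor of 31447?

31447 = 13 · 2419
2419 = 41 · 59
59 is prime.
So 31447 = 13 · 41 · 59; the largest prime factor is 59.

59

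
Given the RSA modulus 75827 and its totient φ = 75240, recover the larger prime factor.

397

φ(n) = (p−1)(q−1) = n − (p+q) + 1, so p + q = 75827 − 75240 + 1 = 588.
p and q are the roots of t² − 588t + 75827 = 0.
Discriminant: 588² − 4·75827 = 345744 − 303308 = 42436; √42436 = 206.
q = (588 − 206)/2 = 191, p = (588 + 206)/2 = 397.
Check: 191 · 397 = 75827.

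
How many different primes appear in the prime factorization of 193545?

193545 = 3^2 · 21505
21505 = 5 · 4301
4301 = 11 · 391
391 = 17 · 23
193545 = 3^2 · 5 · 11 · 17 · 23, which has 5 distinct prime factors.

5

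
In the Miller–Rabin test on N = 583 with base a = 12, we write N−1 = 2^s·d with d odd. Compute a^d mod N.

56

583 − 1 = 582 = 2^1 · 291, so d = 291.
12^1 ≡ 12 (mod 583)
12^2 ≡ 12^2 = 144 ≡ 144 (mod 583)
12^4 ≡ 144^2 = 20736 ≡ 331 (mod 583)
12^8 ≡ 331^2 = 109561 ≡ 540 (mod 583)
12^16 ≡ 540^2 = 291600 ≡ 100 (mod 583)
12^32 ≡ 100^2 = 10000 ≡ 89 (mod 583)
12^64 ≡ 89^2 = 7921 ≡ 342 (mod 583)
12^128 ≡ 342^2 = 116964 ≡ 364 (mod 583)
12^256 ≡ 364^2 = 132496 ≡ 155 (mod 583)
291 = 256 + 32 + 2 + 1 in binary powers of 2.
So 12^291 ≡ 155 · 89 · 144 · 12 ≡ 56 (mod 583).
Squaring chain: 56; never reaches −1, so base 12 is a Miller–Rabin witness that 583 is composite.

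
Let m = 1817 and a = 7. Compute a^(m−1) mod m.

1304

7^1 ≡ 7 (mod 1817)
7^2 ≡ 7^2 = 49 ≡ 49 (mod 1817)
7^4 ≡ 49^2 = 2401 ≡ 584 (mod 1817)
7^8 ≡ 584^2 = 341056 ≡ 1277 (mod 1817)
7^16 ≡ 1277^2 = 1630729 ≡ 880 (mod 1817)
7^32 ≡ 880^2 = 774400 ≡ 358 (mod 1817)
7^64 ≡ 358^2 = 128164 ≡ 974 (mod 1817)
7^128 ≡ 974^2 = 948676 ≡ 202 (mod 1817)
7^256 ≡ 202^2 = 40804 ≡ 830 (mod 1817)
7^512 ≡ 830^2 = 688900 ≡ 257 (mod 1817)
7^1024 ≡ 257^2 = 66049 ≡ 637 (mod 1817)
1816 = 1024 + 512 + 256 + 16 + 8 in binary powers of 2.
So 7^1816 ≡ 637 · 257 · 830 · 880 · 1277 ≡ 1304 (mod 1817).
Since 1304 ≠ 1, base 7 is a Fermat witness: 1817 is composite.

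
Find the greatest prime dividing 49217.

49217 = 7 · 7031
7031 = 79 · 89
89 is prime.
So 49217 = 7 · 79 · 89; the largest prime factor is 89.

89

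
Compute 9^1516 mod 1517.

493

9^1 ≡ 9 (mod 1517)
9^2 ≡ 9^2 = 81 ≡ 81 (mod 1517)
9^4 ≡ 81^2 = 6561 ≡ 493 (mod 1517)
9^8 ≡ 493^2 = 243049 ≡ 329 (mod 1517)
9^16 ≡ 329^2 = 108241 ≡ 534 (mod 1517)
9^32 ≡ 534^2 = 285156 ≡ 1477 (mod 1517)
9^64 ≡ 1477^2 = 2181529 ≡ 83 (mod 1517)
9^128 ≡ 83^2 = 6889 ≡ 821 (mod 1517)
9^256 ≡ 821^2 = 674041 ≡ 493 (mod 1517)
9^512 ≡ 493^2 = 243049 ≡ 329 (mod 1517)
9^1024 ≡ 329^2 = 108241 ≡ 534 (mod 1517)
1516 = 1024 + 256 + 128 + 64 + 32 + 8 + 4 in binary powers of 2.
So 9^1516 ≡ 534 · 493 · 821 · 83 · 1477 · 329 · 493 ≡ 493 (mod 1517).
Since 493 ≠ 1, base 9 is a Fermat witness: 1517 is composite.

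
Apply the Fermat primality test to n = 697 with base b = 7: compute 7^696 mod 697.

7^1 ≡ 7 (mod 697)
7^2 ≡ 7^2 = 49 ≡ 49 (mod 697)
7^4 ≡ 49^2 = 2401 ≡ 310 (mod 697)
7^8 ≡ 310^2 = 96100 ≡ 611 (mod 697)
7^16 ≡ 611^2 = 373321 ≡ 426 (mod 697)
7^32 ≡ 426^2 = 181476 ≡ 256 (mod 697)
7^64 ≡ 256^2 = 65536 ≡ 18 (mod 697)
7^128 ≡ 18^2 = 324 ≡ 324 (mod 697)
7^256 ≡ 324^2 = 104976 ≡ 426 (mod 697)
7^512 ≡ 426^2 = 181476 ≡ 256 (mod 697)
696 = 512 + 128 + 32 + 16 + 8 in binary powers of 2.
So 7^696 ≡ 256 · 324 · 256 · 426 · 611 ≡ 16 (mod 697).
Since 16 ≠ 1, base 7 is a Fermat witness: 697 is composite.

16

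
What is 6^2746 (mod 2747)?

6^1 ≡ 6 (mod 2747)
6^2 ≡ 6^2 = 36 ≡ 36 (mod 2747)
6^4 ≡ 36^2 = 1296 ≡ 1296 (mod 2747)
6^8 ≡ 1296^2 = 1679616 ≡ 1199 (mod 2747)
6^16 ≡ 1199^2 = 1437601 ≡ 920 (mod 2747)
6^32 ≡ 920^2 = 846400 ≡ 324 (mod 2747)
6^64 ≡ 324^2 = 104976 ≡ 590 (mod 2747)
6^128 ≡ 590^2 = 348100 ≡ 1978 (mod 2747)
6^256 ≡ 1978^2 = 3912484 ≡ 756 (mod 2747)
6^512 ≡ 756^2 = 571536 ≡ 160 (mod 2747)
6^1024 ≡ 160^2 = 25600 ≡ 877 (mod 2747)
6^2048 ≡ 877^2 = 769129 ≡ 2716 (mod 2747)
2746 = 2048 + 512 + 128 + 32 + 16 + 8 + 2 in binary powers of 2.
So 6^2746 ≡ 2716 · 160 · 1978 · 324 · 920 · 1199 · 36 ≡ 412 (mod 2747).
Since 412 ≠ 1, base 6 is a Fermat witness: 2747 is composite.

412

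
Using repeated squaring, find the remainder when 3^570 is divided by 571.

3^1 ≡ 3 (mod 571)
3^2 ≡ 3^2 = 9 ≡ 9 (mod 571)
3^4 ≡ 9^2 = 81 ≡ 81 (mod 571)
3^8 ≡ 81^2 = 6561 ≡ 280 (mod 571)
3^16 ≡ 280^2 = 78400 ≡ 173 (mod 571)
3^32 ≡ 173^2 = 29929 ≡ 237 (mod 571)
3^64 ≡ 237^2 = 56169 ≡ 211 (mod 571)
3^128 ≡ 211^2 = 44521 ≡ 554 (mod 571)
3^256 ≡ 554^2 = 306916 ≡ 289 (mod 571)
3^512 ≡ 289^2 = 83521 ≡ 155 (mod 571)
570 = 512 + 32 + 16 + 8 + 2 in binary powers of 2.
So 3^570 ≡ 155 · 237 · 173 · 280 · 9 ≡ 1 (mod 571).
Since the result is 1, base 3 gives no evidence that 571 is composite.

1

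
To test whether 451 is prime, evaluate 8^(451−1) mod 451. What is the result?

122

8^1 ≡ 8 (mod 451)
8^2 ≡ 8^2 = 64 ≡ 64 (mod 451)
8^4 ≡ 64^2 = 4096 ≡ 37 (mod 451)
8^8 ≡ 37^2 = 1369 ≡ 16 (mod 451)
8^16 ≡ 16^2 = 256 ≡ 256 (mod 451)
8^32 ≡ 256^2 = 65536 ≡ 141 (mod 451)
8^64 ≡ 141^2 = 19881 ≡ 37 (mod 451)
8^128 ≡ 37^2 = 1369 ≡ 16 (mod 451)
8^256 ≡ 16^2 = 256 ≡ 256 (mod 451)
450 = 256 + 128 + 64 + 2 in binary powers of 2.
So 8^450 ≡ 256 · 16 · 37 · 64 ≡ 122 (mod 451).
Since 122 ≠ 1, base 8 is a Fermat witness: 451 is composite.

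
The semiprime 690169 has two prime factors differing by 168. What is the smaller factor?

751

Since p = q + 168, we have 690169 = q(q + 168), so q² + 168q − 690169 = 0.
Discriminant: 168² + 4·690169 = 28224 + 2760676 = 2788900; √2788900 = 1670.
q = (−168 + 1670)/2 = 751, and p = q + 168 = 919.
Check: 751 · 919 = 690169.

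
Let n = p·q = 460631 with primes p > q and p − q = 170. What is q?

599

Since p = q + 170, we have 460631 = q(q + 170), so q² + 170q − 460631 = 0.
Discriminant: 170² + 4·460631 = 28900 + 1842524 = 1871424; √1871424 = 1368.
q = (−170 + 1368)/2 = 599, and p = q + 170 = 769.
Check: 599 · 769 = 460631.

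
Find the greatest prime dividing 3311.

3311 = 7 · 473
473 = 11 · 43
43 is prime.
So 3311 = 7 · 11 · 43; the largest prime factor is 43.

43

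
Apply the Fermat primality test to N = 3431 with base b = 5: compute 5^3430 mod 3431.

1191

5^1 ≡ 5 (mod 3431)
5^2 ≡ 5^2 = 25 ≡ 25 (mod 3431)
5^4 ≡ 25^2 = 625 ≡ 625 (mod 3431)
5^8 ≡ 625^2 = 390625 ≡ 2922 (mod 3431)
5^16 ≡ 2922^2 = 8538084 ≡ 1756 (mod 3431)
5^32 ≡ 1756^2 = 3083536 ≡ 2498 (mod 3431)
5^64 ≡ 2498^2 = 6240004 ≡ 2446 (mod 3431)
5^128 ≡ 2446^2 = 5982916 ≡ 2683 (mod 3431)
5^256 ≡ 2683^2 = 7198489 ≡ 251 (mod 3431)
5^512 ≡ 251^2 = 63001 ≡ 1243 (mod 3431)
5^1024 ≡ 1243^2 = 1545049 ≡ 1099 (mod 3431)
5^2048 ≡ 1099^2 = 1207801 ≡ 89 (mod 3431)
3430 = 2048 + 1024 + 256 + 64 + 32 + 4 + 2 in binary powers of 2.
So 5^3430 ≡ 89 · 1099 · 251 · 2446 · 2498 · 625 · 25 ≡ 1191 (mod 3431).
Since 1191 ≠ 1, base 5 is a Fermat witness: 3431 is composite.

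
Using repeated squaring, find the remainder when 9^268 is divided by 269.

9^1 ≡ 9 (mod 269)
9^2 ≡ 9^2 = 81 ≡ 81 (mod 269)
9^4 ≡ 81^2 = 6561 ≡ 105 (mod 269)
9^8 ≡ 105^2 = 11025 ≡ 265 (mod 269)
9^16 ≡ 265^2 = 70225 ≡ 16 (mod 269)
9^32 ≡ 16^2 = 256 ≡ 256 (mod 269)
9^64 ≡ 256^2 = 65536 ≡ 169 (mod 269)
9^128 ≡ 169^2 = 28561 ≡ 47 (mod 269)
9^256 ≡ 47^2 = 2209 ≡ 57 (mod 269)
268 = 256 + 8 + 4 in binary powers of 2.
So 9^268 ≡ 57 · 265 · 105 ≡ 1 (mod 269).
Since the result is 1, base 9 gives no evidence that 269 is composite.

1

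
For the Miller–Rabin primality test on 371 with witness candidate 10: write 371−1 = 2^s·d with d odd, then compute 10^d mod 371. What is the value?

152

371 − 1 = 370 = 2^1 · 185, so d = 185.
10^1 ≡ 10 (mod 371)
10^2 ≡ 10^2 = 100 ≡ 100 (mod 371)
10^4 ≡ 100^2 = 10000 ≡ 354 (mod 371)
10^8 ≡ 354^2 = 125316 ≡ 289 (mod 371)
10^16 ≡ 289^2 = 83521 ≡ 46 (mod 371)
10^32 ≡ 46^2 = 2116 ≡ 261 (mod 371)
10^64 ≡ 261^2 = 68121 ≡ 228 (mod 371)
10^128 ≡ 228^2 = 51984 ≡ 44 (mod 371)
185 = 128 + 32 + 16 + 8 + 1 in binary powers of 2.
So 10^185 ≡ 44 · 261 · 46 · 289 · 10 ≡ 152 (mod 371).
Squaring chain: 152; never reaches −1, so base 10 is a Miller–Rabin witness that 371 is composite.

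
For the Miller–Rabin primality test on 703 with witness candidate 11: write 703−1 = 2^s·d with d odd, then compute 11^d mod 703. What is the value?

703 − 1 = 702 = 2^1 · 351, so d = 351.
11^1 ≡ 11 (mod 703)
11^2 ≡ 11^2 = 121 ≡ 121 (mod 703)
11^4 ≡ 121^2 = 14641 ≡ 581 (mod 703)
11^8 ≡ 581^2 = 337561 ≡ 121 (mod 703)
11^16 ≡ 121^2 = 14641 ≡ 581 (mod 703)
11^32 ≡ 581^2 = 337561 ≡ 121 (mod 703)
11^64 ≡ 121^2 = 14641 ≡ 581 (mod 703)
11^128 ≡ 581^2 = 337561 ≡ 121 (mod 703)
11^256 ≡ 121^2 = 14641 ≡ 581 (mod 703)
351 = 256 + 64 + 16 + 8 + 4 + 2 + 1 in binary powers of 2.
So 11^351 ≡ 581 · 581 · 581 · 121 · 581 · 121 · 11 ≡ 628 (mod 703).
Squaring chain: 628; never reaches −1, so base 11 is a Miller–Rabin witness that 703 is composite.

628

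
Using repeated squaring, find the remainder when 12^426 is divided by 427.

400

12^1 ≡ 12 (mod 427)
12^2 ≡ 12^2 = 144 ≡ 144 (mod 427)
12^4 ≡ 144^2 = 20736 ≡ 240 (mod 427)
12^8 ≡ 240^2 = 57600 ≡ 382 (mod 427)
12^16 ≡ 382^2 = 145924 ≡ 317 (mod 427)
12^32 ≡ 317^2 = 100489 ≡ 144 (mod 427)
12^64 ≡ 144^2 = 20736 ≡ 240 (mod 427)
12^128 ≡ 240^2 = 57600 ≡ 382 (mod 427)
12^256 ≡ 382^2 = 145924 ≡ 317 (mod 427)
426 = 256 + 128 + 32 + 8 + 2 in binary powers of 2.
So 12^426 ≡ 317 · 382 · 144 · 382 · 144 ≡ 400 (mod 427).
Since 400 ≠ 1, base 12 is a Fermat witness: 427 is composite.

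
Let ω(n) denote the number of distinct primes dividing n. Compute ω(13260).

5

13260 = 2^2 · 3315
3315 = 3 · 1105
1105 = 5 · 221
221 = 13 · 17
13260 = 2^2 · 3 · 5 · 13 · 17, which has 5 distinct prime factors.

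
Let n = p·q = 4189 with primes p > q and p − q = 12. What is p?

Since p = q + 12, we have 4189 = q(q + 12), so q² + 12q − 4189 = 0.
Discriminant: 12² + 4·4189 = 144 + 16756 = 16900; √16900 = 130.
q = (−12 + 130)/2 = 59, and p = q + 12 = 71.
Check: 59 · 71 = 4189.

71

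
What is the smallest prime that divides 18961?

18961 is odd.
Digit sum 25, not divisible by 3.
Ends in 1: not divisible by 5.
7: 18961 = 7·2708 + 5
11: 18961 = 11·1723 + 8
13: 18961 = 13·1458 + 7
17: 18961 = 17·1115 + 6
19: 18961 = 19·997 + 18
23: 18961 = 23·824 + 9
29: 18961 = 29·653 + 24
31: 18961 = 31·611 + 20
37: 18961 = 37·512 + 17
41: 18961 = 41·462 + 19
43: 18961 = 43·440 + 41
47: 18961 = 47·403 + 20
53: 18961 = 53·357 + 40
59: 18961 = 59·321 + 22
61: 18961 = 61·310 + 51
67: 18961 = 67·283

67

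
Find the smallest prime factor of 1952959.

59

1952959 is odd.
Digit sum 40, not divisible by 3.
Ends in 9: not divisible by 5.
7: 1952959 = 7·278994 + 1
11: 1952959 = 11·177541 + 8
13: 1952959 = 13·150227 + 8
17: 1952959 = 17·114879 + 16
19: 1952959 = 19·102787 + 6
23: 1952959 = 23·84911 + 6
29: 1952959 = 29·67343 + 12
31: 1952959 = 31·62998 + 21
37: 1952959 = 37·52782 + 25
41: 1952959 = 41·47633 + 6
43: 1952959 = 43·45417 + 28
47: 1952959 = 47·41552 + 15
53: 1952959 = 53·36848 + 15
59: 1952959 = 59·33101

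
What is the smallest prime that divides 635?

5

635 is odd.
Digit sum 14, not divisible by 3.
Ends in 5: divisible by 5.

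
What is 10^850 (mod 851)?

380

10^1 ≡ 10 (mod 851)
10^2 ≡ 10^2 = 100 ≡ 100 (mod 851)
10^4 ≡ 100^2 = 10000 ≡ 639 (mod 851)
10^8 ≡ 639^2 = 408321 ≡ 692 (mod 851)
10^16 ≡ 692^2 = 478864 ≡ 602 (mod 851)
10^32 ≡ 602^2 = 362404 ≡ 729 (mod 851)
10^64 ≡ 729^2 = 531441 ≡ 417 (mod 851)
10^128 ≡ 417^2 = 173889 ≡ 285 (mod 851)
10^256 ≡ 285^2 = 81225 ≡ 380 (mod 851)
10^512 ≡ 380^2 = 144400 ≡ 581 (mod 851)
850 = 512 + 256 + 64 + 16 + 2 in binary powers of 2.
So 10^850 ≡ 581 · 380 · 417 · 602 · 100 ≡ 380 (mod 851).
Since 380 ≠ 1, base 10 is a Fermat witness: 851 is composite.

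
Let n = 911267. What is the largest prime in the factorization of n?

67

911267 = 7 · 130181
130181 = 29 · 4489
4489 = 67 · 67
67 = 67 · 1
So 911267 = 7 · 29 · 67^2; the largest prime factor is 67.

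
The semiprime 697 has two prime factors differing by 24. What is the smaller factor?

17

Since p = q + 24, we have 697 = q(q + 24), so q² + 24q − 697 = 0.
Discriminant: 24² + 4·697 = 576 + 2788 = 3364; √3364 = 58.
q = (−24 + 58)/2 = 17, and p = q + 24 = 41.
Check: 17 · 41 = 697.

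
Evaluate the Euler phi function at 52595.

41184

Factor: 52595 = 5 · 67 · 157.
φ(52595) = (5−1) · (67−1) · (157−1) = 4 · 66 · 156 = 41184.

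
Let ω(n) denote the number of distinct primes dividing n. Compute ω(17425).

3

17425 = 5^2 · 697
697 = 17 · 41
17425 = 5^2 · 17 · 41, which has 3 distinct prime factors.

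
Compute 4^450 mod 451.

1

4^1 ≡ 4 (mod 451)
4^2 ≡ 4^2 = 16 ≡ 16 (mod 451)
4^4 ≡ 16^2 = 256 ≡ 256 (mod 451)
4^8 ≡ 256^2 = 65536 ≡ 141 (mod 451)
4^16 ≡ 141^2 = 19881 ≡ 37 (mod 451)
4^32 ≡ 37^2 = 1369 ≡ 16 (mod 451)
4^64 ≡ 16^2 = 256 ≡ 256 (mod 451)
4^128 ≡ 256^2 = 65536 ≡ 141 (mod 451)
4^256 ≡ 141^2 = 19881 ≡ 37 (mod 451)
450 = 256 + 128 + 64 + 2 in binary powers of 2.
So 4^450 ≡ 37 · 141 · 256 · 16 ≡ 1 (mod 451).
Since the result is 1, base 4 gives no evidence that 451 is composite.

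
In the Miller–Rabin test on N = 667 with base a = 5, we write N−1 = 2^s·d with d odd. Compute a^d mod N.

332

667 − 1 = 666 = 2^1 · 333, so d = 333.
5^1 ≡ 5 (mod 667)
5^2 ≡ 5^2 = 25 ≡ 25 (mod 667)
5^4 ≡ 25^2 = 625 ≡ 625 (mod 667)
5^8 ≡ 625^2 = 390625 ≡ 430 (mod 667)
5^16 ≡ 430^2 = 184900 ≡ 141 (mod 667)
5^32 ≡ 141^2 = 19881 ≡ 538 (mod 667)
5^64 ≡ 538^2 = 289444 ≡ 633 (mod 667)
5^128 ≡ 633^2 = 400689 ≡ 489 (mod 667)
5^256 ≡ 489^2 = 239121 ≡ 335 (mod 667)
333 = 256 + 64 + 8 + 4 + 1 in binary powers of 2.
So 5^333 ≡ 335 · 633 · 430 · 625 · 5 ≡ 332 (mod 667).
Squaring chain: 332; never reaches −1, so base 5 is a Miller–Rabin witness that 667 is composite.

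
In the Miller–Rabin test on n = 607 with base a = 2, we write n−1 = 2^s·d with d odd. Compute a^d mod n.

607 − 1 = 606 = 2^1 · 303, so d = 303.
2^1 ≡ 2 (mod 607)
2^2 ≡ 2^2 = 4 ≡ 4 (mod 607)
2^4 ≡ 4^2 = 16 ≡ 16 (mod 607)
2^8 ≡ 16^2 = 256 ≡ 256 (mod 607)
2^16 ≡ 256^2 = 65536 ≡ 587 (mod 607)
2^32 ≡ 587^2 = 344569 ≡ 400 (mod 607)
2^64 ≡ 400^2 = 160000 ≡ 359 (mod 607)
2^128 ≡ 359^2 = 128881 ≡ 197 (mod 607)
2^256 ≡ 197^2 = 38809 ≡ 568 (mod 607)
303 = 256 + 32 + 8 + 4 + 2 + 1 in binary powers of 2.
So 2^303 ≡ 568 · 400 · 256 · 16 · 4 · 2 ≡ 1 (mod 607).
Since 2^d ≡ 1 (mod 607), base 2 does not prove 607 composite.

1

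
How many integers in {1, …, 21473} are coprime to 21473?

Factor: 21473 = 109 · 197.
φ(21473) = (109−1) · (197−1) = 108 · 196 = 21168.

21168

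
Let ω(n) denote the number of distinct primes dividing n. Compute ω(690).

690 = 2 · 345
345 = 3 · 115
115 = 5 · 23
690 = 2 · 3 · 5 · 23, which has 4 distinct prime factors.

4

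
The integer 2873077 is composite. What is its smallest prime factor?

53

2873077 is odd.
Digit sum 34, not divisible by 3.
Ends in 7: not divisible by 5.
7: 2873077 = 7·410439 + 4
11: 2873077 = 11·261188 + 9
13: 2873077 = 13·221005 + 12
17: 2873077 = 17·169004 + 9
19: 2873077 = 19·151214 + 11
23: 2873077 = 23·124916 + 9
29: 2873077 = 29·99071 + 18
31: 2873077 = 31·92679 + 28
37: 2873077 = 37·77650 + 27
41: 2873077 = 41·70075 + 2
43: 2873077 = 43·66815 + 32
47: 2873077 = 47·61129 + 14
53: 2873077 = 53·54209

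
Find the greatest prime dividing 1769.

61

1769 = 29 · 61
61 is prime.
So 1769 = 29 · 61; the largest prime factor is 61.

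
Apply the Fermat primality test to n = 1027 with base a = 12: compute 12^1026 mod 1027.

12^1 ≡ 12 (mod 1027)
12^2 ≡ 12^2 = 144 ≡ 144 (mod 1027)
12^4 ≡ 144^2 = 20736 ≡ 196 (mod 1027)
12^8 ≡ 196^2 = 38416 ≡ 417 (mod 1027)
12^16 ≡ 417^2 = 173889 ≡ 326 (mod 1027)
12^32 ≡ 326^2 = 106276 ≡ 495 (mod 1027)
12^64 ≡ 495^2 = 245025 ≡ 599 (mod 1027)
12^128 ≡ 599^2 = 358801 ≡ 378 (mod 1027)
12^256 ≡ 378^2 = 142884 ≡ 131 (mod 1027)
12^512 ≡ 131^2 = 17161 ≡ 729 (mod 1027)
12^1024 ≡ 729^2 = 531441 ≡ 482 (mod 1027)
1026 = 1024 + 2 in binary powers of 2.
So 12^1026 ≡ 482 · 144 ≡ 599 (mod 1027).
Since 599 ≠ 1, base 12 is a Fermat witness: 1027 is composite.

599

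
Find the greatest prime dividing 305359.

305359 = 47 · 6497
6497 = 73 · 89
89 is prime.
So 305359 = 47 · 73 · 89; the largest prime factor is 89.

89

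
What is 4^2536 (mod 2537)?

317

4^1 ≡ 4 (mod 2537)
4^2 ≡ 4^2 = 16 ≡ 16 (mod 2537)
4^4 ≡ 16^2 = 256 ≡ 256 (mod 2537)
4^8 ≡ 256^2 = 65536 ≡ 2111 (mod 2537)
4^16 ≡ 2111^2 = 4456321 ≡ 1349 (mod 2537)
4^32 ≡ 1349^2 = 1819801 ≡ 772 (mod 2537)
4^64 ≡ 772^2 = 595984 ≡ 2326 (mod 2537)
4^128 ≡ 2326^2 = 5410276 ≡ 1392 (mod 2537)
4^256 ≡ 1392^2 = 1937664 ≡ 1933 (mod 2537)
4^512 ≡ 1933^2 = 3736489 ≡ 2025 (mod 2537)
4^1024 ≡ 2025^2 = 4100625 ≡ 833 (mod 2537)
4^2048 ≡ 833^2 = 693889 ≡ 1288 (mod 2537)
2536 = 2048 + 256 + 128 + 64 + 32 + 8 in binary powers of 2.
So 4^2536 ≡ 1288 · 1933 · 1392 · 2326 · 772 · 2111 ≡ 317 (mod 2537).
Since 317 ≠ 1, base 4 is a Fermat witness: 2537 is composite.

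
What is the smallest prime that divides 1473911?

43

1473911 is odd.
Digit sum 26, not divisible by 3.
Ends in 1: not divisible by 5.
7: 1473911 = 7·210558 + 5
11: 1473911 = 11·133991 + 10
13: 1473911 = 13·113377 + 10
17: 1473911 = 17·86700 + 11
19: 1473911 = 19·77574 + 5
23: 1473911 = 23·64083 + 2
29: 1473911 = 29·50824 + 15
31: 1473911 = 31·47545 + 16
37: 1473911 = 37·39835 + 16
41: 1473911 = 41·35949 + 2
43: 1473911 = 43·34277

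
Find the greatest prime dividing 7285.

47

7285 = 5 · 1457
1457 = 31 · 47
47 is prime.
So 7285 = 5 · 31 · 47; the largest prime factor is 47.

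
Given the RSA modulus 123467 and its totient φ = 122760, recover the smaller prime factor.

311

φ(n) = (p−1)(q−1) = n − (p+q) + 1, so p + q = 123467 − 122760 + 1 = 708.
p and q are the roots of t² − 708t + 123467 = 0.
Discriminant: 708² − 4·123467 = 501264 − 493868 = 7396; √7396 = 86.
q = (708 − 86)/2 = 311, p = (708 + 86)/2 = 397.
Check: 311 · 397 = 123467.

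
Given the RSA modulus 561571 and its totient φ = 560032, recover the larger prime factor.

φ(n) = (p−1)(q−1) = n − (p+q) + 1, so p + q = 561571 − 560032 + 1 = 1540.
p and q are the roots of t² − 1540t + 561571 = 0.
Discriminant: 1540² − 4·561571 = 2371600 − 2246284 = 125316; √125316 = 354.
q = (1540 − 354)/2 = 593, p = (1540 + 354)/2 = 947.
Check: 593 · 947 = 561571.

947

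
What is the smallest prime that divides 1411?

1411 is odd.
Digit sum 7, not divisible by 3.
Ends in 1: not divisible by 5.
7: 1411 = 7·201 + 4
11: 1411 = 11·128 + 3
13: 1411 = 13·108 + 7
17: 1411 = 17·83

17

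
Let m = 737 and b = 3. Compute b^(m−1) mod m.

223

3^1 ≡ 3 (mod 737)
3^2 ≡ 3^2 = 9 ≡ 9 (mod 737)
3^4 ≡ 9^2 = 81 ≡ 81 (mod 737)
3^8 ≡ 81^2 = 6561 ≡ 665 (mod 737)
3^16 ≡ 665^2 = 442225 ≡ 25 (mod 737)
3^32 ≡ 25^2 = 625 ≡ 625 (mod 737)
3^64 ≡ 625^2 = 390625 ≡ 15 (mod 737)
3^128 ≡ 15^2 = 225 ≡ 225 (mod 737)
3^256 ≡ 225^2 = 50625 ≡ 509 (mod 737)
3^512 ≡ 509^2 = 259081 ≡ 394 (mod 737)
736 = 512 + 128 + 64 + 32 in binary powers of 2.
So 3^736 ≡ 394 · 225 · 15 · 625 ≡ 223 (mod 737).
Since 223 ≠ 1, base 3 is a Fermat witness: 737 is composite.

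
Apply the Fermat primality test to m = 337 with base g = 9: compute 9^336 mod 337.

1

9^1 ≡ 9 (mod 337)
9^2 ≡ 9^2 = 81 ≡ 81 (mod 337)
9^4 ≡ 81^2 = 6561 ≡ 158 (mod 337)
9^8 ≡ 158^2 = 24964 ≡ 26 (mod 337)
9^16 ≡ 26^2 = 676 ≡ 2 (mod 337)
9^32 ≡ 2^2 = 4 ≡ 4 (mod 337)
9^64 ≡ 4^2 = 16 ≡ 16 (mod 337)
9^128 ≡ 16^2 = 256 ≡ 256 (mod 337)
9^256 ≡ 256^2 = 65536 ≡ 158 (mod 337)
336 = 256 + 64 + 16 in binary powers of 2.
So 9^336 ≡ 158 · 16 · 2 ≡ 1 (mod 337).
Since the result is 1, base 9 gives no evidence that 337 is composite.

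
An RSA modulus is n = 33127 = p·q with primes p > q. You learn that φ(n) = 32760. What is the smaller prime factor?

157

φ(n) = (p−1)(q−1) = n − (p+q) + 1, so p + q = 33127 − 32760 + 1 = 368.
p and q are the roots of t² − 368t + 33127 = 0.
Discriminant: 368² − 4·33127 = 135424 − 132508 = 2916; √2916 = 54.
q = (368 − 54)/2 = 157, p = (368 + 54)/2 = 211.
Check: 157 · 211 = 33127.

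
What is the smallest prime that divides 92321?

92321 is odd.
Digit sum 17, not divisible by 3.
Ends in 1: not divisible by 5.
7: 92321 = 7·13188 + 5
11: 92321 = 11·8392 + 9
13: 92321 = 13·7101 + 8
17: 92321 = 17·5430 + 11
19: 92321 = 19·4859

19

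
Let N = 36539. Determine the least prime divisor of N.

36539 is odd.
Digit sum 26, not divisible by 3.
Ends in 9: not divisible by 5.
7: 36539 = 7·5219 + 6
11: 36539 = 11·3321 + 8
13: 36539 = 13·2810 + 9
17: 36539 = 17·2149 + 6
19: 36539 = 19·1923 + 2
23: 36539 = 23·1588 + 15
29: 36539 = 29·1259 + 28
31: 36539 = 31·1178 + 21
37: 36539 = 37·987 + 20
41: 36539 = 41·891 + 8
43: 36539 = 43·849 + 32
47: 36539 = 47·777 + 20
53: 36539 = 53·689 + 22
59: 36539 = 59·619 + 18
61: 36539 = 61·599

61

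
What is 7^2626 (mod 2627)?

774

7^1 ≡ 7 (mod 2627)
7^2 ≡ 7^2 = 49 ≡ 49 (mod 2627)
7^4 ≡ 49^2 = 2401 ≡ 2401 (mod 2627)
7^8 ≡ 2401^2 = 5764801 ≡ 1163 (mod 2627)
7^16 ≡ 1163^2 = 1352569 ≡ 2291 (mod 2627)
7^32 ≡ 2291^2 = 5248681 ≡ 2562 (mod 2627)
7^64 ≡ 2562^2 = 6563844 ≡ 1598 (mod 2627)
7^128 ≡ 1598^2 = 2553604 ≡ 160 (mod 2627)
7^256 ≡ 160^2 = 25600 ≡ 1957 (mod 2627)
7^512 ≡ 1957^2 = 3829849 ≡ 2310 (mod 2627)
7^1024 ≡ 2310^2 = 5336100 ≡ 663 (mod 2627)
7^2048 ≡ 663^2 = 439569 ≡ 860 (mod 2627)
2626 = 2048 + 512 + 64 + 2 in binary powers of 2.
So 7^2626 ≡ 860 · 2310 · 1598 · 49 ≡ 774 (mod 2627).
Since 774 ≠ 1, base 7 is a Fermat witness: 2627 is composite.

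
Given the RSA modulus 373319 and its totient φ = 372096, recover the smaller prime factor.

φ(n) = (p−1)(q−1) = n − (p+q) + 1, so p + q = 373319 − 372096 + 1 = 1224.
p and q are the roots of t² − 1224t + 373319 = 0.
Discriminant: 1224² − 4·373319 = 1498176 − 1493276 = 4900; √4900 = 70.
q = (1224 − 70)/2 = 577, p = (1224 + 70)/2 = 647.
Check: 577 · 647 = 373319.

577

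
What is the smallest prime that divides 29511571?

29511571 is odd.
Digit sum 31, not divisible by 3.
Ends in 1: not divisible by 5.
7: 29511571 = 7·4215938 + 5
11: 29511571 = 11·2682870 + 1
13: 29511571 = 13·2270120 + 11
17: 29511571 = 17·1735974 + 13
19: 29511571 = 19·1553240 + 11
23: 29511571 = 23·1283111 + 18
29: 29511571 = 29·1017640 + 11
31: 29511571 = 31·951986 + 5
37: 29511571 = 37·797610 + 1
41: 29511571 = 41·719794 + 17
43: 29511571 = 43·686315 + 26
47: 29511571 = 47·627905 + 36
53: 29511571 = 53·556822 + 5
59: 29511571 = 59·500196 + 7
61: 29511571 = 61·483796 + 15
67: 29511571 = 67·440471 + 14
71: 29511571 = 71·415655 + 66
73: 29511571 = 73·404268 + 7
79: 29511571 = 79·373564 + 15
83: 29511571 = 83·355561 + 8
89: 29511571 = 89·331590 + 61
97: 29511571 = 97·304243

97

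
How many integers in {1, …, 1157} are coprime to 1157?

1056

Factor: 1157 = 13 · 89.
φ(1157) = (13−1) · (89−1) = 12 · 88 = 1056.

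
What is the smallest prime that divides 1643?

1643 is odd.
Digit sum 14, not divisible by 3.
Ends in 3: not divisible by 5.
7: 1643 = 7·234 + 5
11: 1643 = 11·149 + 4
13: 1643 = 13·126 + 5
17: 1643 = 17·96 + 11
19: 1643 = 19·86 + 9
23: 1643 = 23·71 + 10
29: 1643 = 29·56 + 19
31: 1643 = 31·53

31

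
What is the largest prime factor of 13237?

13237 = 7 · 1891
1891 = 31 · 61
61 is prime.
So 13237 = 7 · 31 · 61; the largest prime factor is 61.

61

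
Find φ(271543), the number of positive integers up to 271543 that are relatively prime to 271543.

Factor: 271543 = 37 · 41 · 179.
φ(271543) = (37−1) · (41−1) · (179−1) = 36 · 40 · 178 = 256320.

256320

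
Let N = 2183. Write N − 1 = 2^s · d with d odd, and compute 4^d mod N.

2183 − 1 = 2182 = 2^1 · 1091, so d = 1091.
4^1 ≡ 4 (mod 2183)
4^2 ≡ 4^2 = 16 ≡ 16 (mod 2183)
4^4 ≡ 16^2 = 256 ≡ 256 (mod 2183)
4^8 ≡ 256^2 = 65536 ≡ 46 (mod 2183)
4^16 ≡ 46^2 = 2116 ≡ 2116 (mod 2183)
4^32 ≡ 2116^2 = 4477456 ≡ 123 (mod 2183)
4^64 ≡ 123^2 = 15129 ≡ 2031 (mod 2183)
4^128 ≡ 2031^2 = 4124961 ≡ 1274 (mod 2183)
4^256 ≡ 1274^2 = 1623076 ≡ 1107 (mod 2183)
4^512 ≡ 1107^2 = 1225449 ≡ 786 (mod 2183)
4^1024 ≡ 786^2 = 617796 ≡ 7 (mod 2183)
1091 = 1024 + 64 + 2 + 1 in binary powers of 2.
So 4^1091 ≡ 7 · 2031 · 16 · 4 ≡ 1760 (mod 2183).
Squaring chain: 1760; never reaches −1, so base 4 is a Miller–Rabin witness that 2183 is composite.

1760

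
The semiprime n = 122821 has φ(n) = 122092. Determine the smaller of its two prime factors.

263

φ(n) = (p−1)(q−1) = n − (p+q) + 1, so p + q = 122821 − 122092 + 1 = 730.
p and q are the roots of t² − 730t + 122821 = 0.
Discriminant: 730² − 4·122821 = 532900 − 491284 = 41616; √41616 = 204.
q = (730 − 204)/2 = 263, p = (730 + 204)/2 = 467.
Check: 263 · 467 = 122821.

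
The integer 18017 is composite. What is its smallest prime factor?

43

18017 is odd.
Digit sum 17, not divisible by 3.
Ends in 7: not divisible by 5.
7: 18017 = 7·2573 + 6
11: 18017 = 11·1637 + 10
13: 18017 = 13·1385 + 12
17: 18017 = 17·1059 + 14
19: 18017 = 19·948 + 5
23: 18017 = 23·783 + 8
29: 18017 = 29·621 + 8
31: 18017 = 31·581 + 6
37: 18017 = 37·486 + 35
41: 18017 = 41·439 + 18
43: 18017 = 43·419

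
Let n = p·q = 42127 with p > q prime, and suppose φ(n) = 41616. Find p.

φ(n) = (p−1)(q−1) = n − (p+q) + 1, so p + q = 42127 − 41616 + 1 = 512.
p and q are the roots of t² − 512t + 42127 = 0.
Discriminant: 512² − 4·42127 = 262144 − 168508 = 93636; √93636 = 306.
q = (512 − 306)/2 = 103, p = (512 + 306)/2 = 409.
Check: 103 · 409 = 42127.

409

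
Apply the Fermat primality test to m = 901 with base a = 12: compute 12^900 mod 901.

12^1 ≡ 12 (mod 901)
12^2 ≡ 12^2 = 144 ≡ 144 (mod 901)
12^4 ≡ 144^2 = 20736 ≡ 13 (mod 901)
12^8 ≡ 13^2 = 169 ≡ 169 (mod 901)
12^16 ≡ 169^2 = 28561 ≡ 630 (mod 901)
12^32 ≡ 630^2 = 396900 ≡ 460 (mod 901)
12^64 ≡ 460^2 = 211600 ≡ 766 (mod 901)
12^128 ≡ 766^2 = 586756 ≡ 205 (mod 901)
12^256 ≡ 205^2 = 42025 ≡ 579 (mod 901)
12^512 ≡ 579^2 = 335241 ≡ 69 (mod 901)
900 = 512 + 256 + 128 + 4 in binary powers of 2.
So 12^900 ≡ 69 · 579 · 205 · 13 ≡ 47 (mod 901).
Since 47 ≠ 1, base 12 is a Fermat witness: 901 is composite.

47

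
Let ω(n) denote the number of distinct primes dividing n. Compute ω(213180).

6

213180 = 2^2 · 53295
53295 = 3 · 17765
17765 = 5 · 3553
3553 = 11 · 323
323 = 17 · 19
213180 = 2^2 · 3 · 5 · 11 · 17 · 19, which has 6 distinct prime factors.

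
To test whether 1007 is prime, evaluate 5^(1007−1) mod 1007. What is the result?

5^1 ≡ 5 (mod 1007)
5^2 ≡ 5^2 = 25 ≡ 25 (mod 1007)
5^4 ≡ 25^2 = 625 ≡ 625 (mod 1007)
5^8 ≡ 625^2 = 390625 ≡ 916 (mod 1007)
5^16 ≡ 916^2 = 839056 ≡ 225 (mod 1007)
5^32 ≡ 225^2 = 50625 ≡ 275 (mod 1007)
5^64 ≡ 275^2 = 75625 ≡ 100 (mod 1007)
5^128 ≡ 100^2 = 10000 ≡ 937 (mod 1007)
5^256 ≡ 937^2 = 877969 ≡ 872 (mod 1007)
5^512 ≡ 872^2 = 760384 ≡ 99 (mod 1007)
1006 = 512 + 256 + 128 + 64 + 32 + 8 + 4 + 2 in binary powers of 2.
So 5^1006 ≡ 99 · 872 · 937 · 100 · 275 · 916 · 625 · 25 ≡ 643 (mod 1007).
Since 643 ≠ 1, base 5 is a Fermat witness: 1007 is composite.

643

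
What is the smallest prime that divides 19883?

59

19883 is odd.
Digit sum 29, not divisible by 3.
Ends in 3: not divisible by 5.
7: 19883 = 7·2840 + 3
11: 19883 = 11·1807 + 6
13: 19883 = 13·1529 + 6
17: 19883 = 17·1169 + 10
19: 19883 = 19·1046 + 9
23: 19883 = 23·864 + 11
29: 19883 = 29·685 + 18
31: 19883 = 31·641 + 12
37: 19883 = 37·537 + 14
41: 19883 = 41·484 + 39
43: 19883 = 43·462 + 17
47: 19883 = 47·423 + 2
53: 19883 = 53·375 + 8
59: 19883 = 59·337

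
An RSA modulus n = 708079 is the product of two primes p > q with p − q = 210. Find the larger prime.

Since p = q + 210, we have 708079 = q(q + 210), so q² + 210q − 708079 = 0.
Discriminant: 210² + 4·708079 = 44100 + 2832316 = 2876416; √2876416 = 1696.
q = (−210 + 1696)/2 = 743, and p = q + 210 = 953.
Check: 743 · 953 = 708079.

953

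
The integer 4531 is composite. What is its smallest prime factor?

23

4531 is odd.
Digit sum 13, not divisible by 3.
Ends in 1: not divisible by 5.
7: 4531 = 7·647 + 2
11: 4531 = 11·411 + 10
13: 4531 = 13·348 + 7
17: 4531 = 17·266 + 9
19: 4531 = 19·238 + 9
23: 4531 = 23·197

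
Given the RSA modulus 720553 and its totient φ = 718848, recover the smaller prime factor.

769

φ(n) = (p−1)(q−1) = n − (p+q) + 1, so p + q = 720553 − 718848 + 1 = 1706.
p and q are the roots of t² − 1706t + 720553 = 0.
Discriminant: 1706² − 4·720553 = 2910436 − 2882212 = 28224; √28224 = 168.
q = (1706 − 168)/2 = 769, p = (1706 + 168)/2 = 937.
Check: 769 · 937 = 720553.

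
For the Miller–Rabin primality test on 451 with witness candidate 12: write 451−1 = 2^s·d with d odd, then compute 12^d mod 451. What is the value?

243

451 − 1 = 450 = 2^1 · 225, so d = 225.
12^1 ≡ 12 (mod 451)
12^2 ≡ 12^2 = 144 ≡ 144 (mod 451)
12^4 ≡ 144^2 = 20736 ≡ 441 (mod 451)
12^8 ≡ 441^2 = 194481 ≡ 100 (mod 451)
12^16 ≡ 100^2 = 10000 ≡ 78 (mod 451)
12^32 ≡ 78^2 = 6084 ≡ 221 (mod 451)
12^64 ≡ 221^2 = 48841 ≡ 133 (mod 451)
12^128 ≡ 133^2 = 17689 ≡ 100 (mod 451)
225 = 128 + 64 + 32 + 1 in binary powers of 2.
So 12^225 ≡ 100 · 133 · 221 · 12 ≡ 243 (mod 451).
Squaring chain: 243; never reaches −1, so base 12 is a Miller–Rabin witness that 451 is composite.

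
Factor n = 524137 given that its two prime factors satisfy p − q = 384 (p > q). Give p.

Since p = q + 384, we have 524137 = q(q + 384), so q² + 384q − 524137 = 0.
Discriminant: 384² + 4·524137 = 147456 + 2096548 = 2244004; √2244004 = 1498.
q = (−384 + 1498)/2 = 557, and p = q + 384 = 941.
Check: 557 · 941 = 524137.

941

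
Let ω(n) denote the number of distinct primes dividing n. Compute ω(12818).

12818 = 2 · 6409
6409 = 13 · 493
493 = 17 · 29
12818 = 2 · 13 · 17 · 29, which has 4 distinct prime factors.

4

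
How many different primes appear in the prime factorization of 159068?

5

159068 = 2^2 · 39767
39767 = 7 · 5681
5681 = 13 · 437
437 = 19 · 23
159068 = 2^2 · 7 · 13 · 19 · 23, which has 5 distinct prime factors.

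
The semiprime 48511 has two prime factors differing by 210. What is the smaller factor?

Since p = q + 210, we have 48511 = q(q + 210), so q² + 210q − 48511 = 0.
Discriminant: 210² + 4·48511 = 44100 + 194044 = 238144; √238144 = 488.
q = (−210 + 488)/2 = 139, and p = q + 210 = 349.
Check: 139 · 349 = 48511.

139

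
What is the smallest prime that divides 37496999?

37496999 is odd.
Digit sum 56, not divisible by 3.
Ends in 9: not divisible by 5.
7: 37496999 = 7·5356714 + 1
11: 37496999 = 11·3408818 + 1
13: 37496999 = 13·2884384 + 7
17: 37496999 = 17·2205705 + 14
19: 37496999 = 19·1973526 + 5
23: 37496999 = 23·1630304 + 7
29: 37496999 = 29·1292999 + 28
31: 37496999 = 31·1209580 + 19
37: 37496999 = 37·1013432 + 15
41: 37496999 = 41·914560 + 39
43: 37496999 = 43·872023 + 10
47: 37496999 = 47·797808 + 23
53: 37496999 = 53·707490 + 29
59: 37496999 = 59·635542 + 21
61: 37496999 = 61·614704 + 55
67: 37496999 = 67·559656 + 47
71: 37496999 = 71·528126 + 53
73: 37496999 = 73·513657 + 38
79: 37496999 = 79·474645 + 44
83: 37496999 = 83·451771 + 6
89: 37496999 = 89·421314 + 53
97: 37496999 = 97·386567

97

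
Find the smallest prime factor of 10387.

13

10387 is odd.
Digit sum 19, not divisible by 3.
Ends in 7: not divisible by 5.
7: 10387 = 7·1483 + 6
11: 10387 = 11·944 + 3
13: 10387 = 13·799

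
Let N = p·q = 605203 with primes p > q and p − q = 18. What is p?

Since p = q + 18, we have 605203 = q(q + 18), so q² + 18q − 605203 = 0.
Discriminant: 18² + 4·605203 = 324 + 2420812 = 2421136; √2421136 = 1556.
q = (−18 + 1556)/2 = 769, and p = q + 18 = 787.
Check: 769 · 787 = 605203.

787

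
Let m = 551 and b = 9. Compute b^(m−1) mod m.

123

9^1 ≡ 9 (mod 551)
9^2 ≡ 9^2 = 81 ≡ 81 (mod 551)
9^4 ≡ 81^2 = 6561 ≡ 500 (mod 551)
9^8 ≡ 500^2 = 250000 ≡ 397 (mod 551)
9^16 ≡ 397^2 = 157609 ≡ 23 (mod 551)
9^32 ≡ 23^2 = 529 ≡ 529 (mod 551)
9^64 ≡ 529^2 = 279841 ≡ 484 (mod 551)
9^128 ≡ 484^2 = 234256 ≡ 81 (mod 551)
9^256 ≡ 81^2 = 6561 ≡ 500 (mod 551)
9^512 ≡ 500^2 = 250000 ≡ 397 (mod 551)
550 = 512 + 32 + 4 + 2 in binary powers of 2.
So 9^550 ≡ 397 · 529 · 500 · 81 ≡ 123 (mod 551).
Since 123 ≠ 1, base 9 is a Fermat witness: 551 is composite.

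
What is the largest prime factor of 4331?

4331 = 61 · 71
71 is prime.
So 4331 = 61 · 71; the largest prime factor is 71.

71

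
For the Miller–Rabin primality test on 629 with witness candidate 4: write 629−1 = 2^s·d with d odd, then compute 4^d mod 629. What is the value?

629 − 1 = 628 = 2^2 · 157, so d = 157.
4^1 ≡ 4 (mod 629)
4^2 ≡ 4^2 = 16 ≡ 16 (mod 629)
4^4 ≡ 16^2 = 256 ≡ 256 (mod 629)
4^8 ≡ 256^2 = 65536 ≡ 120 (mod 629)
4^16 ≡ 120^2 = 14400 ≡ 562 (mod 629)
4^32 ≡ 562^2 = 315844 ≡ 86 (mod 629)
4^64 ≡ 86^2 = 7396 ≡ 477 (mod 629)
4^128 ≡ 477^2 = 227529 ≡ 460 (mod 629)
157 = 128 + 16 + 8 + 4 + 1 in binary powers of 2.
So 4^157 ≡ 460 · 562 · 120 · 256 · 4 ≡ 225 (mod 629).
Squaring chain: 225 → 305; never reaches −1, so base 4 is a Miller–Rabin witness that 629 is composite.

225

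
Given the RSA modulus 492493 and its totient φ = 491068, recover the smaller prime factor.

φ(n) = (p−1)(q−1) = n − (p+q) + 1, so p + q = 492493 − 491068 + 1 = 1426.
p and q are the roots of t² − 1426t + 492493 = 0.
Discriminant: 1426² − 4·492493 = 2033476 − 1969972 = 63504; √63504 = 252.
q = (1426 − 252)/2 = 587, p = (1426 + 252)/2 = 839.
Check: 587 · 839 = 492493.

587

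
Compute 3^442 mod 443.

3^1 ≡ 3 (mod 443)
3^2 ≡ 3^2 = 9 ≡ 9 (mod 443)
3^4 ≡ 9^2 = 81 ≡ 81 (mod 443)
3^8 ≡ 81^2 = 6561 ≡ 359 (mod 443)
3^16 ≡ 359^2 = 128881 ≡ 411 (mod 443)
3^32 ≡ 411^2 = 168921 ≡ 138 (mod 443)
3^64 ≡ 138^2 = 19044 ≡ 438 (mod 443)
3^128 ≡ 438^2 = 191844 ≡ 25 (mod 443)
3^256 ≡ 25^2 = 625 ≡ 182 (mod 443)
442 = 256 + 128 + 32 + 16 + 8 + 2 in binary powers of 2.
So 3^442 ≡ 182 · 25 · 138 · 411 · 359 · 9 ≡ 1 (mod 443).
Since the result is 1, base 3 gives no evidence that 443 is composite.

1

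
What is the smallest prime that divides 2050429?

37

2050429 is odd.
Digit sum 22, not divisible by 3.
Ends in 9: not divisible by 5.
7: 2050429 = 7·292918 + 3
11: 2050429 = 11·186402 + 7
13: 2050429 = 13·157725 + 4
17: 2050429 = 17·120613 + 8
19: 2050429 = 19·107917 + 6
23: 2050429 = 23·89149 + 2
29: 2050429 = 29·70704 + 13
31: 2050429 = 31·66142 + 27
37: 2050429 = 37·55417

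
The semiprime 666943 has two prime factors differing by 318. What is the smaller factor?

Since p = q + 318, we have 666943 = q(q + 318), so q² + 318q − 666943 = 0.
Discriminant: 318² + 4·666943 = 101124 + 2667772 = 2768896; √2768896 = 1664.
q = (−318 + 1664)/2 = 673, and p = q + 318 = 991.
Check: 673 · 991 = 666943.

673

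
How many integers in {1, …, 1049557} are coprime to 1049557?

1013472

Factor: 1049557 = 47 · 137 · 163.
φ(1049557) = (47−1) · (137−1) · (163−1) = 46 · 136 · 162 = 1013472.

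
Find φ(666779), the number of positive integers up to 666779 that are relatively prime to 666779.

636480

Factor: 666779 = 31 · 137 · 157.
φ(666779) = (31−1) · (137−1) · (157−1) = 30 · 136 · 156 = 636480.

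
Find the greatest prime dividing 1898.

73

1898 = 2 · 949
949 = 13 · 73
73 is prime.
So 1898 = 2 · 13 · 73; the largest prime factor is 73.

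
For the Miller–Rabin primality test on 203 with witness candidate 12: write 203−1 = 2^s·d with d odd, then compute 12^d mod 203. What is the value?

157

203 − 1 = 202 = 2^1 · 101, so d = 101.
12^1 ≡ 12 (mod 203)
12^2 ≡ 12^2 = 144 ≡ 144 (mod 203)
12^4 ≡ 144^2 = 20736 ≡ 30 (mod 203)
12^8 ≡ 30^2 = 900 ≡ 88 (mod 203)
12^16 ≡ 88^2 = 7744 ≡ 30 (mod 203)
12^32 ≡ 30^2 = 900 ≡ 88 (mod 203)
12^64 ≡ 88^2 = 7744 ≡ 30 (mod 203)
101 = 64 + 32 + 4 + 1 in binary powers of 2.
So 12^101 ≡ 30 · 88 · 30 · 12 ≡ 157 (mod 203).
Squaring chain: 157; never reaches −1, so base 12 is a Miller–Rabin witness that 203 is composite.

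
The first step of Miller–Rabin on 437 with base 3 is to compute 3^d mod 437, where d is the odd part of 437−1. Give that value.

437 − 1 = 436 = 2^2 · 109, so d = 109.
3^1 ≡ 3 (mod 437)
3^2 ≡ 3^2 = 9 ≡ 9 (mod 437)
3^4 ≡ 9^2 = 81 ≡ 81 (mod 437)
3^8 ≡ 81^2 = 6561 ≡ 6 (mod 437)
3^16 ≡ 6^2 = 36 ≡ 36 (mod 437)
3^32 ≡ 36^2 = 1296 ≡ 422 (mod 437)
3^64 ≡ 422^2 = 178084 ≡ 225 (mod 437)
109 = 64 + 32 + 8 + 4 + 1 in binary powers of 2.
So 3^109 ≡ 225 · 422 · 6 · 81 · 3 ≡ 307 (mod 437).
Squaring chain: 307 → 294; never reaches −1, so base 3 is a Miller–Rabin witness that 437 is composite.

307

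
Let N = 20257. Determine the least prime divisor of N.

20257 is odd.
Digit sum 16, not divisible by 3.
Ends in 7: not divisible by 5.
7: 20257 = 7·2893 + 6
11: 20257 = 11·1841 + 6
13: 20257 = 13·1558 + 3
17: 20257 = 17·1191 + 10
19: 20257 = 19·1066 + 3
23: 20257 = 23·880 + 17
29: 20257 = 29·698 + 15
31: 20257 = 31·653 + 14
37: 20257 = 37·547 + 18
41: 20257 = 41·494 + 3
43: 20257 = 43·471 + 4
47: 20257 = 47·431

47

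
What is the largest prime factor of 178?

178 = 2 · 89
89 is prime.
So 178 = 2 · 89; the largest prime factor is 89.

89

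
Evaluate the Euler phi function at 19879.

19584

Factor: 19879 = 103 · 193.
φ(19879) = (103−1) · (193−1) = 102 · 192 = 19584.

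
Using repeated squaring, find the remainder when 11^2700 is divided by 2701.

11^1 ≡ 11 (mod 2701)
11^2 ≡ 11^2 = 121 ≡ 121 (mod 2701)
11^4 ≡ 121^2 = 14641 ≡ 1136 (mod 2701)
11^8 ≡ 1136^2 = 1290496 ≡ 2119 (mod 2701)
11^16 ≡ 2119^2 = 4490161 ≡ 1099 (mod 2701)
11^32 ≡ 1099^2 = 1207801 ≡ 454 (mod 2701)
11^64 ≡ 454^2 = 206116 ≡ 840 (mod 2701)
11^128 ≡ 840^2 = 705600 ≡ 639 (mod 2701)
11^256 ≡ 639^2 = 408321 ≡ 470 (mod 2701)
11^512 ≡ 470^2 = 220900 ≡ 2119 (mod 2701)
11^1024 ≡ 2119^2 = 4490161 ≡ 1099 (mod 2701)
11^2048 ≡ 1099^2 = 1207801 ≡ 454 (mod 2701)
2700 = 2048 + 512 + 128 + 8 + 4 in binary powers of 2.
So 11^2700 ≡ 454 · 2119 · 639 · 2119 · 1136 ≡ 2554 (mod 2701).
Since 2554 ≠ 1, base 11 is a Fermat witness: 2701 is composite.

2554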